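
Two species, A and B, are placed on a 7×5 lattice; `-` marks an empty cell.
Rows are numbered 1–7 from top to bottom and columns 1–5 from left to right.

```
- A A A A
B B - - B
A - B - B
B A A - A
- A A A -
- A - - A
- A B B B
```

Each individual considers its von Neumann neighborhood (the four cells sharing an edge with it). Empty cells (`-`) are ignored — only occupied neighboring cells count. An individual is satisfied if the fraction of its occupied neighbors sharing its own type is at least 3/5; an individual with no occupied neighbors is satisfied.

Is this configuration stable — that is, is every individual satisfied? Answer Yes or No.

Row 1: (1,2)A 1/2 unhappy · (1,3)A 2/2 ok · (1,4)A 2/2 ok · (1,5)A 1/2 unhappy
Row 2: (2,1)B 1/2 unhappy · (2,2)B 1/2 unhappy · (2,5)B 1/2 unhappy
Row 3: (3,1)A 0/2 unhappy · (3,3)B 0/1 unhappy · (3,5)B 1/2 unhappy
Row 4: (4,1)B 0/2 unhappy · (4,2)A 2/3 ok · (4,3)A 2/3 ok · (4,5)A 0/1 unhappy
Row 5: (5,2)A 3/3 ok · (5,3)A 3/3 ok · (5,4)A 1/1 ok
Row 6: (6,2)A 2/2 ok · (6,5)A 0/1 unhappy
Row 7: (7,2)A 1/2 unhappy · (7,3)B 1/2 unhappy · (7,4)B 2/2 ok · (7,5)B 1/2 unhappy
For instance (1,2) has only 1/2 same-type neighbors, below 3/5.

No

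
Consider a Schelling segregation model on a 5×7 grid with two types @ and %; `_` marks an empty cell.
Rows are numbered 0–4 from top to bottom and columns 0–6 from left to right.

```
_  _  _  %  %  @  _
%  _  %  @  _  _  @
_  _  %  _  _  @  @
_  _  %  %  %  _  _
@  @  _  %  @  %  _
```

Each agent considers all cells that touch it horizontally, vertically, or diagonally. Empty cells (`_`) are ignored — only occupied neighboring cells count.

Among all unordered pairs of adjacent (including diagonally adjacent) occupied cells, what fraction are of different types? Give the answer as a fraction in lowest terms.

11/27

Scan each occupied cell's neighbors to the right and below (and the two forward diagonals) so each pair is counted once.
Row 0: %(0,3)–%(0,4)= %(0,3)–@(1,3)≠ %(0,3)–%(1,2)= %(0,4)–@(0,5)≠ %(0,4)–@(1,3)≠ @(0,5)–@(1,6)=  → 3/6 unlike.
Row 1: %(1,2)–@(1,3)≠ %(1,2)–%(2,2)= @(1,3)–%(2,2)≠ @(1,6)–@(2,6)= @(1,6)–@(2,5)=  → 2/5 unlike.
Row 2: %(2,2)–%(3,2)= %(2,2)–%(3,3)= @(2,5)–@(2,6)= @(2,5)–%(3,4)≠  → 1/4 unlike.
Row 3: %(3,2)–%(3,3)= %(3,2)–%(4,3)= %(3,2)–@(4,1)≠ %(3,3)–%(3,4)= %(3,3)–%(4,3)= %(3,3)–@(4,4)≠ %(3,4)–@(4,4)≠ %(3,4)–%(4,5)= %(3,4)–%(4,3)=  → 3/9 unlike.
Row 4: @(4,0)–@(4,1)= %(4,3)–@(4,4)≠ @(4,4)–%(4,5)≠  → 2/3 unlike.
Total adjacent occupied pairs: 27; unlike-type pairs: 11.
11/27 is already in lowest terms.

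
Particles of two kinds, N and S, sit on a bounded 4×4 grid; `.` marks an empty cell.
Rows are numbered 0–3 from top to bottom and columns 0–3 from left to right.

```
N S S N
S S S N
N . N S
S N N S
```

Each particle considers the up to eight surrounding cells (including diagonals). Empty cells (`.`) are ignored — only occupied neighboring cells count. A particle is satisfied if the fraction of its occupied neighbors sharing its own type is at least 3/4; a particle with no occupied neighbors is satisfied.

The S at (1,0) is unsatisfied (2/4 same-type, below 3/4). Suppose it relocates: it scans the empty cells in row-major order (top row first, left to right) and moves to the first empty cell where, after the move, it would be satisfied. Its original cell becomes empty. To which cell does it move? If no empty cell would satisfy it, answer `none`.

Vacating (1,0). Empty cells in order:
  (2,1): 3/7 same-type → still unsatisfied.

none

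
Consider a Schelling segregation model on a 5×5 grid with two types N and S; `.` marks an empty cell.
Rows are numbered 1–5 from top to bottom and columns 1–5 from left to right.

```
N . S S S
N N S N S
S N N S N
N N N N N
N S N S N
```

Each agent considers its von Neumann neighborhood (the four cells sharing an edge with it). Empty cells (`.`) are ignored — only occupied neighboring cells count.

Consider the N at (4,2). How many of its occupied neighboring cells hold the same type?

Occupied neighbors of (4,2): (3,2)=N, (5,2)=S, (4,1)=N, (4,3)=N.
Same type (N): 3 of 4.

3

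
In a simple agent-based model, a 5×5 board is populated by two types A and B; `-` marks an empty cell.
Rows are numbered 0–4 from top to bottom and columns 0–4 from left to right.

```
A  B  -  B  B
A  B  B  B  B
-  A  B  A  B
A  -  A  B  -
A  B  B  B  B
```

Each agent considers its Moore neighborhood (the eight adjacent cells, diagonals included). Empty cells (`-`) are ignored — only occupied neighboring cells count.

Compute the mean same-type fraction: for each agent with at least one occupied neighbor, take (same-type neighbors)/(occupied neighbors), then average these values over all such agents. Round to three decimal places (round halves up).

0.623

Row 0: (0,0)A 1/3 · (0,1)B 2/4 · (0,3)B 4/4 · (0,4)B 3/3
Row 1: (1,0)A 2/4 · (1,1)B 3/6 · (1,2)B 5/7 · (1,3)B 6/7 · (1,4)B 4/5
Row 2: (2,1)A 3/6 · (2,2)B 4/7 · (2,3)A 1/7 · (2,4)B 3/4
Row 3: (3,0)A 2/3 · (3,2)A 2/7 · (3,3)B 5/7
Row 4: (4,0)A 1/2 · (4,1)B 1/4 · (4,2)B 3/4 · (4,3)B 3/4 · (4,4)B 2/2
Sum over 21 agents: 1/3 + 2/4 + 4/4 + 3/3 + 2/4 + 3/6 + 5/7 + 6/7 + 4/5 + 3/6 + 4/7 + 1/7 + 3/4 + 2/3 + 2/7 + 5/7 + 1/2 + 1/4 + 3/4 + 3/4 + 2/2 = 458/35; mean = 458/35 ÷ 21 = 458/735 = 0.623129… → 0.623.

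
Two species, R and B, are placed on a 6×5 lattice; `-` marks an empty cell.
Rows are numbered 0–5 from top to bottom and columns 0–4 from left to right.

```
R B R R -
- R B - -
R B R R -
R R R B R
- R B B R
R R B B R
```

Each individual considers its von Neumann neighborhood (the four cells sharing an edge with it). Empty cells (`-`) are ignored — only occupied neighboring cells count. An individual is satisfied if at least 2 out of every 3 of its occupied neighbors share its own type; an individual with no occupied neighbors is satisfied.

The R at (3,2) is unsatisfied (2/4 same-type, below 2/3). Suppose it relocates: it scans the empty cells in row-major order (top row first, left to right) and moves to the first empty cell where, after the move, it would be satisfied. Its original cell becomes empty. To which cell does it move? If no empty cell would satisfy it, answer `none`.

(0,4)

Vacating (3,2). Empty cells in order:
  (0,4): 1/1 same-type → satisfied — stop here.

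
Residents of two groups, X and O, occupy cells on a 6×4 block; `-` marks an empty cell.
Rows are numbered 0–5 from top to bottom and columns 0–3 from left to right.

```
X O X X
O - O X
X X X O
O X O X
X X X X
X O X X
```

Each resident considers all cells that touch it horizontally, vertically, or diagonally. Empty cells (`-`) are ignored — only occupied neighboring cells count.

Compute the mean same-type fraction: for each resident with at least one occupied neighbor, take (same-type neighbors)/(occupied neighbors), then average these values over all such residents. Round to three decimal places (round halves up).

0.496

(0,0)X 0/2
(0,1)O 2/4
(0,2)X 2/4
(0,3)X 2/3
(1,0)O 1/4
(1,2)O 2/7
(1,3)X 3/5
(2,0)X 2/4
(2,1)X 3/7
(2,2)X 4/7
(2,3)O 2/5
(3,0)O 0/5
(3,1)X 6/8
(3,2)O 1/8
(3,3)X 3/5
(4,0)X 3/5
(4,1)X 5/8
(4,2)X 6/8
(4,3)X 4/5
(5,0)X 2/3
(5,1)O 0/5
(5,2)X 4/5
(5,3)X 3/3
Sum over 23 residents: 0/2 + 2/4 + 2/4 + 2/3 + 1/4 + 2/7 + 3/5 + 2/4 + 3/7 + 4/7 + 2/5 + 0/5 + 6/8 + 1/8 + 3/5 + 3/5 + 5/8 + 6/8 + 4/5 + 2/3 + 0/5 + 4/5 + 3/3 = 1199/105; mean = 1199/105 ÷ 23 = 1199/2415 = 0.496480… → 0.496.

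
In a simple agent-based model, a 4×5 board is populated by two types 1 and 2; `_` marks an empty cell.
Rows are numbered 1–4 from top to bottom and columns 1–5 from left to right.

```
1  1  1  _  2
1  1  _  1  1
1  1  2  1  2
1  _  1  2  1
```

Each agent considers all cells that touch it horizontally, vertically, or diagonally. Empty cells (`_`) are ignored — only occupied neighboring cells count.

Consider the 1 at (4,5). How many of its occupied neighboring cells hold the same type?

Occupied neighbors of (4,5): (3,4)=1, (3,5)=2, (4,4)=2.
Same type (1): 1 of 3.

1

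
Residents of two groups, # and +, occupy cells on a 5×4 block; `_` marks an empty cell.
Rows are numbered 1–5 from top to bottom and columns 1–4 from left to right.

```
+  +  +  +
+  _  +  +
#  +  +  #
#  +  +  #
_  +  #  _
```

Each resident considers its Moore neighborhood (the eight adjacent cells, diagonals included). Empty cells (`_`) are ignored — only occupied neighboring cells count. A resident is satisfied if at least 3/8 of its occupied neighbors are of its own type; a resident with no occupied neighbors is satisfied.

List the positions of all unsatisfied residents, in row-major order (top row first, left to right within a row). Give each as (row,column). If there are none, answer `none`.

(1,1)+ 2/2 satisfied
(1,2)+ 4/4 satisfied
(1,3)+ 4/4 satisfied
(1,4)+ 3/3 satisfied
(2,1)+ 3/4 satisfied
(2,3)+ 6/7 satisfied
(2,4)+ 4/5 satisfied
(3,1)# 1/4 not
(3,2)+ 5/7 satisfied
(3,3)+ 5/7 satisfied
(3,4)# 1/5 not
(4,1)# 1/4 not
(4,2)+ 4/7 satisfied
(4,3)+ 4/7 satisfied
(4,4)# 2/4 satisfied
(5,2)+ 2/4 satisfied
(5,3)# 1/4 not

(3,1), (3,4), (4,1), (5,3)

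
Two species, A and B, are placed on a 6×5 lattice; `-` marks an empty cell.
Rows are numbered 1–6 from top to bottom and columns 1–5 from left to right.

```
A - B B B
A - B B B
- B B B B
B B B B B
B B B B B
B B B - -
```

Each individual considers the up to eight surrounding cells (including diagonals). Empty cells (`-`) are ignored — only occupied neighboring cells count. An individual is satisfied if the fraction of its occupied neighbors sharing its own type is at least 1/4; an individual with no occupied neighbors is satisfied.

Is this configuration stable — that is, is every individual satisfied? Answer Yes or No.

Row 1: (1,1)A 1/1 ✓ · (1,3)B 3/3 ✓ · (1,4)B 5/5 ✓ · (1,5)B 3/3 ✓
Row 2: (2,1)A 1/2 ✓ · (2,3)B 6/6 ✓ · (2,4)B 8/8 ✓ · (2,5)B 5/5 ✓
Row 3: (3,2)B 5/6 ✓ · (3,3)B 7/7 ✓ · (3,4)B 8/8 ✓ · (3,5)B 5/5 ✓
Row 4: (4,1)B 4/4 ✓ · (4,2)B 7/7 ✓ · (4,3)B 8/8 ✓ · (4,4)B 8/8 ✓ · (4,5)B 5/5 ✓
Row 5: (5,1)B 5/5 ✓ · (5,2)B 8/8 ✓ · (5,3)B 7/7 ✓ · (5,4)B 6/6 ✓ · (5,5)B 3/3 ✓
Row 6: (6,1)B 3/3 ✓ · (6,2)B 5/5 ✓ · (6,3)B 4/4 ✓
All meet the threshold, so the configuration is stable.

Yes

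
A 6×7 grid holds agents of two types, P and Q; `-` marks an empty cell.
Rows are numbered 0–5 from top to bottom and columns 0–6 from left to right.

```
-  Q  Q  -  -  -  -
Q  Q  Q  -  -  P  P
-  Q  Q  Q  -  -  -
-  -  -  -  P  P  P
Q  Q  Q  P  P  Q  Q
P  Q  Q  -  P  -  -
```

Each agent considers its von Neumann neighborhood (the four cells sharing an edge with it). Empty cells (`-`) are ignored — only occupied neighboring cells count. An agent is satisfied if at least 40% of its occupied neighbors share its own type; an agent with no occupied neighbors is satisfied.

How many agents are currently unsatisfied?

(0,1)Q 2/2 ✓
(0,2)Q 2/2 ✓
(1,0)Q 1/1 ✓
(1,1)Q 4/4 ✓
(1,2)Q 3/3 ✓
(1,5)P 1/1 ✓
(1,6)P 1/1 ✓
(2,1)Q 2/2 ✓
(2,2)Q 3/3 ✓
(2,3)Q 1/1 ✓
(3,4)P 2/2 ✓
(3,5)P 2/3 ✓
(3,6)P 1/2 ✓
(4,0)Q 1/2 ✓
(4,1)Q 3/3 ✓
(4,2)Q 2/3 ✓
(4,3)P 1/2 ✓
(4,4)P 3/4 ✓
(4,5)Q 1/3 ✗
(4,6)Q 1/2 ✓
(5,0)P 0/2 ✗
(5,1)Q 2/3 ✓
(5,2)Q 2/2 ✓
(5,4)P 1/1 ✓
Unsatisfied: (4,5), (5,0) — 2 in total.

2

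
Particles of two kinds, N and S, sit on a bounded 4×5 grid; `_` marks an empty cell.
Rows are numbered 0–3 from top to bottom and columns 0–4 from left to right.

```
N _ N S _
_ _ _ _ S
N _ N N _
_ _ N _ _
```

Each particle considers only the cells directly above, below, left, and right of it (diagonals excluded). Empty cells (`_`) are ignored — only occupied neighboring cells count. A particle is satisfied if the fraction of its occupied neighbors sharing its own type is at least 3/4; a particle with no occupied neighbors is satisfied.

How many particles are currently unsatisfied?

(0,0)N 0/0 satisfied
(0,2)N 0/1 not
(0,3)S 0/1 not
(1,4)S 0/0 satisfied
(2,0)N 0/0 satisfied
(2,2)N 2/2 satisfied
(2,3)N 1/1 satisfied
(3,2)N 1/1 satisfied
Unsatisfied: (0,2), (0,3) — 2 in total.

2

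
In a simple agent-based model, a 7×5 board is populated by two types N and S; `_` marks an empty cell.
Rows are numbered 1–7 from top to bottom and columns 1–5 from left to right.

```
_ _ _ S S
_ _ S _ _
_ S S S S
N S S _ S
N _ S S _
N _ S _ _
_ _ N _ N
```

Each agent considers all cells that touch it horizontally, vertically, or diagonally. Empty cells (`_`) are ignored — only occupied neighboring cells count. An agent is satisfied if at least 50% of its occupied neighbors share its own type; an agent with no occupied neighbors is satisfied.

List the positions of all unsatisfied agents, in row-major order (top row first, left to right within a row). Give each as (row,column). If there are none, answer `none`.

Row 1: (1,4)S 2/2 ok · (1,5)S 1/1 ok
Row 2: (2,3)S 4/4 ok
Row 3: (3,2)S 4/5 ok · (3,3)S 5/5 ok · (3,4)S 5/5 ok · (3,5)S 2/2 ok
Row 4: (4,1)N 1/3 unhappy · (4,2)S 4/6 ok · (4,3)S 6/6 ok · (4,5)S 3/3 ok
Row 5: (5,1)N 2/3 ok · (5,3)S 4/4 ok · (5,4)S 4/4 ok
Row 6: (6,1)N 1/1 ok · (6,3)S 2/3 ok
Row 7: (7,3)N 0/1 unhappy · (7,5)N 0/0 ok

(4,1), (7,3)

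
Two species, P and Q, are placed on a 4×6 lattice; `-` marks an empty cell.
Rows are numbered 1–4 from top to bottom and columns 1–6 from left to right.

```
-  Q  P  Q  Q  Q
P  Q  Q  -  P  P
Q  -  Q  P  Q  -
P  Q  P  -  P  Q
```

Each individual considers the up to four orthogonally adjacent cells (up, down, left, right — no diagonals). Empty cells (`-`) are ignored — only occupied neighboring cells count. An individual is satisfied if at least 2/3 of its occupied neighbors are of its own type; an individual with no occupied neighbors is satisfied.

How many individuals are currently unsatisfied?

16

(1,2)Q 1/2 not
(1,3)P 0/3 not
(1,4)Q 1/2 not
(1,5)Q 2/3 satisfied
(1,6)Q 1/2 not
(2,1)P 0/2 not
(2,2)Q 2/3 satisfied
(2,3)Q 2/3 satisfied
(2,5)P 1/3 not
(2,6)P 1/2 not
(3,1)Q 0/2 not
(3,3)Q 1/3 not
(3,4)P 0/2 not
(3,5)Q 0/3 not
(4,1)P 0/2 not
(4,2)Q 0/2 not
(4,3)P 0/2 not
(4,5)P 0/2 not
(4,6)Q 0/1 not
Unsatisfied: (1,2), (1,3), (1,4), (1,6), (2,1), (2,5), (2,6), (3,1), (3,3), (3,4), (3,5), (4,1), (4,2), (4,3), (4,5), (4,6) — 16 in total.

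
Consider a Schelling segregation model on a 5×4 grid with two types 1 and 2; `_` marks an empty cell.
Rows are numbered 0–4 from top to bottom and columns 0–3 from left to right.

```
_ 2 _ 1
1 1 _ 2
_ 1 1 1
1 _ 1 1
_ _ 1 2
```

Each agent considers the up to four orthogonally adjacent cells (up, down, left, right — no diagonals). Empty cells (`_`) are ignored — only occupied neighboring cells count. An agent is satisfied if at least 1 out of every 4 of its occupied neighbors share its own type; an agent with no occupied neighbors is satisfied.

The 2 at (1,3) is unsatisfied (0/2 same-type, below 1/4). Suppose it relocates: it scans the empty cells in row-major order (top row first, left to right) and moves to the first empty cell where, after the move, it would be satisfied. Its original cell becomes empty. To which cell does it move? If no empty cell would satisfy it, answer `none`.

Vacating (1,3). Empty cells in order:
  (0,0): 1/2 same-type → satisfied — stop here.

(0,0)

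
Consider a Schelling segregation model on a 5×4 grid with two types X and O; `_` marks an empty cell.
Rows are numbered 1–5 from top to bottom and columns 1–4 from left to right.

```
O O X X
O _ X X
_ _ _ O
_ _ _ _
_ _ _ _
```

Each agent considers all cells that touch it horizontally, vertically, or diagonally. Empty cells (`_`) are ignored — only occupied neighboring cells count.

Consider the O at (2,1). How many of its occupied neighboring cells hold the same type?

Occupied neighbors of (2,1): (1,1)=O, (1,2)=O.
Same type (O): 2 of 2.

2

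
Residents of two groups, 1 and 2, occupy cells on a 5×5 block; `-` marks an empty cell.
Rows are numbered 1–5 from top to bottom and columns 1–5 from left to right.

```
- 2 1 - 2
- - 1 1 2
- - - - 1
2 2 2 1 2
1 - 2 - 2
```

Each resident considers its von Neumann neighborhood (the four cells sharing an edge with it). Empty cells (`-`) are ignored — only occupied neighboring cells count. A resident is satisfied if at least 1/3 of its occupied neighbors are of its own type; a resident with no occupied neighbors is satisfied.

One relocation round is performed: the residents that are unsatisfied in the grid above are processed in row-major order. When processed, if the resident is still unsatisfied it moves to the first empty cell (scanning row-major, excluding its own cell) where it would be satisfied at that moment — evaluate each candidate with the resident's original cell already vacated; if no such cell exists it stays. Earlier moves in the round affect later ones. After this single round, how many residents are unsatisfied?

1

Initially unsatisfied (in order): (1,2), (3,5), (4,4), (5,1).
  (1,2) → (1,1).
  (3,5) → (1,2).
  (4,4) → (1,4).
  (5,1) → (2,2).
Resulting grid:
2 1 1 1 2
- 1 1 1 2
- - - - -
2 2 2 - 2
- - 2 - 2
Unsatisfied now: (1,1).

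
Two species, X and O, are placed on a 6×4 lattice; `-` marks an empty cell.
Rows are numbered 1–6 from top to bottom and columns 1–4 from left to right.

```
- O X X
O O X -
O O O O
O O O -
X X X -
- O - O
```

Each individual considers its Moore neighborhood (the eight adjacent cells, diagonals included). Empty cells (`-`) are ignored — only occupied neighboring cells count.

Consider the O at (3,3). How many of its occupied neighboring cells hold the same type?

Occupied neighbors of (3,3): (2,2)=O, (2,3)=X, (3,2)=O, (3,4)=O, (4,2)=O, (4,3)=O.
Same type (O): 5 of 6.

5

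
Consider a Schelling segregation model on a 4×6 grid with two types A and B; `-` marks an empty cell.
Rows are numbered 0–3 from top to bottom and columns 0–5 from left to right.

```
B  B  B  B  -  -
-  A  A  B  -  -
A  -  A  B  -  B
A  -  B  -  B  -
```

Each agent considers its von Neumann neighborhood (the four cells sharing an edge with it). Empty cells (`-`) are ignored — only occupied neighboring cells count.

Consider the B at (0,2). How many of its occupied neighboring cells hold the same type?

Occupied neighbors of (0,2): (1,2)=A, (0,1)=B, (0,3)=B.
Same type (B): 2 of 3.

2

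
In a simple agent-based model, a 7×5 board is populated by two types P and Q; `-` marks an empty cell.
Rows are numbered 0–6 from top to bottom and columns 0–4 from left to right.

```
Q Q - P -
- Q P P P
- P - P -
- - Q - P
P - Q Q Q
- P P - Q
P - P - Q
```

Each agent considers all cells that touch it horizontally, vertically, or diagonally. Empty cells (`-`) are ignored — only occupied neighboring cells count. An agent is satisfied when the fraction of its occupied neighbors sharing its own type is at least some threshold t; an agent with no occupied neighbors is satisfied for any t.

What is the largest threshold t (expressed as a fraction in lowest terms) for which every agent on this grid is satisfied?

1/3

Row 0: (0,0)Q 2/2 · (0,1)Q 2/3 · (0,3)P 3/3
Row 1: (1,1)Q 2/4 · (1,2)P 4/6 · (1,3)P 4/4 · (1,4)P 3/3
Row 2: (2,1)P 1/3 · (2,3)P 4/5
Row 3: (3,2)Q 2/4 · (3,4)P 1/3
Row 4: (4,0)P 1/1 · (4,2)Q 2/4 · (4,3)Q 4/6 · (4,4)Q 2/3
Row 5: (5,1)P 4/5 · (5,2)P 2/4 · (5,4)Q 3/3
Row 6: (6,0)P 1/1 · (6,2)P 2/2 · (6,4)Q 1/1
The smallest same-type fraction is 1/3 at (2,1), which reduces to 1/3. Any threshold above that leaves this agent unsatisfied.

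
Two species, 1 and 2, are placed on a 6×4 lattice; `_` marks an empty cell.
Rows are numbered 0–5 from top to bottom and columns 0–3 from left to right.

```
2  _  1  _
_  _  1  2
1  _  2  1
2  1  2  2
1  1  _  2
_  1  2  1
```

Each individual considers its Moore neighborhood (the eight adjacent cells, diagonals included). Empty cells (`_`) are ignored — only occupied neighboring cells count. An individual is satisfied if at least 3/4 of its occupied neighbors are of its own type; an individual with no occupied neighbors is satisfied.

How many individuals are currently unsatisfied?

(0,0)2 0/0 ok
(0,2)1 1/2 unhappy
(1,2)1 2/4 unhappy
(1,3)2 1/4 unhappy
(2,0)1 1/2 unhappy
(2,2)2 3/6 unhappy
(2,3)1 1/5 unhappy
(3,0)2 0/4 unhappy
(3,1)1 3/6 unhappy
(3,2)2 3/6 unhappy
(3,3)2 3/4 ok
(4,0)1 3/4 ok
(4,1)1 3/6 unhappy
(4,3)2 3/4 ok
(5,1)1 2/3 unhappy
(5,2)2 1/4 unhappy
(5,3)1 0/2 unhappy
Unsatisfied: (0,2), (1,2), (1,3), (2,0), (2,2), (2,3), (3,0), (3,1), (3,2), (4,1), (5,1), (5,2), (5,3) — 13 in total.

13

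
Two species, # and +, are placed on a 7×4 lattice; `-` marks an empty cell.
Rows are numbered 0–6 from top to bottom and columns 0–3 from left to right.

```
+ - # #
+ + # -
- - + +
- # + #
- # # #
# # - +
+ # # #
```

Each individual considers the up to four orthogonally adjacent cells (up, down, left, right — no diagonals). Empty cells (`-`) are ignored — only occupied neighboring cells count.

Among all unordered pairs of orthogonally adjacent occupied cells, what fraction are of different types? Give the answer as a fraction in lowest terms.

Scan each occupied cell's neighbors to the right and below so each pair is counted once.
Row 0: +(0,0)–+(1,0)= #(0,2)–#(0,3)= #(0,2)–#(1,2)=  → 0/3 unlike.
Row 1: +(1,0)–+(1,1)= +(1,1)–#(1,2)≠ #(1,2)–+(2,2)≠  → 2/3 unlike.
Row 2: +(2,2)–+(2,3)= +(2,2)–+(3,2)= +(2,3)–#(3,3)≠  → 1/3 unlike.
Row 3: #(3,1)–+(3,2)≠ #(3,1)–#(4,1)= +(3,2)–#(3,3)≠ +(3,2)–#(4,2)≠ #(3,3)–#(4,3)=  → 3/5 unlike.
Row 4: #(4,1)–#(4,2)= #(4,1)–#(5,1)= #(4,2)–#(4,3)= #(4,3)–+(5,3)≠  → 1/4 unlike.
Row 5: #(5,0)–#(5,1)= #(5,0)–+(6,0)≠ #(5,1)–#(6,1)= +(5,3)–#(6,3)≠  → 2/4 unlike.
Row 6: +(6,0)–#(6,1)≠ #(6,1)–#(6,2)= #(6,2)–#(6,3)=  → 1/3 unlike.
Total adjacent occupied pairs: 25; unlike-type pairs: 10.
10/25 reduces to 2/5.

2/5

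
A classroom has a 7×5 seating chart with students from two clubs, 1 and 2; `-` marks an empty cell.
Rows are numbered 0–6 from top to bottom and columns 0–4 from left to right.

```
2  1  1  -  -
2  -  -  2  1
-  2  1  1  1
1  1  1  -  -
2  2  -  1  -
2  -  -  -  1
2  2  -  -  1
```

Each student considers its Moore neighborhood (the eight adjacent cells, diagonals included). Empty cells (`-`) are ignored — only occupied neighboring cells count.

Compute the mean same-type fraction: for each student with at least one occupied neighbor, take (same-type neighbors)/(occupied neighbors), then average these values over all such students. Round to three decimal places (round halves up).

0.631

Row 0: (0,0)2 1/2 · (0,1)1 1/3 · (0,2)1 1/2
Row 1: (1,0)2 2/3 · (1,3)2 0/5 · (1,4)1 2/3
Row 2: (2,1)2 1/5 · (2,2)1 3/5 · (2,3)1 4/5 · (2,4)1 2/3
Row 3: (3,0)1 1/4 · (3,1)1 3/6 · (3,2)1 4/6
Row 4: (4,0)2 2/4 · (4,1)2 2/5 · (4,3)1 2/2
Row 5: (5,0)2 4/4 · (5,4)1 2/2
Row 6: (6,0)2 2/2 · (6,1)2 2/2 · (6,4)1 1/1
Sum over 21 students: 1/2 + 1/3 + 1/2 + 2/3 + 0/5 + 2/3 + 1/5 + 3/5 + 4/5 + 2/3 + 1/4 + 3/6 + 4/6 + 2/4 + 2/5 + 2/2 + 4/4 + 2/2 + 2/2 + 2/2 + 1/1 = 53/4; mean = 53/4 ÷ 21 = 53/84 = 0.630952… → 0.631.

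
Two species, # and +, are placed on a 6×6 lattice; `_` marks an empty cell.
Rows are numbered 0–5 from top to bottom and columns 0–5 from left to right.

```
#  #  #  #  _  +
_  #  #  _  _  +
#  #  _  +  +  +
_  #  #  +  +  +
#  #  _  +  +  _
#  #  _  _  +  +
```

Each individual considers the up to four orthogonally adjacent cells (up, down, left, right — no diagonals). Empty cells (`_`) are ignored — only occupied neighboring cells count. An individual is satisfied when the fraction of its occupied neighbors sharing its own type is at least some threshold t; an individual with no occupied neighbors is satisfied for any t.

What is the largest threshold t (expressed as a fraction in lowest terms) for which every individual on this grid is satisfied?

(0,0)# 1/1
(0,1)# 3/3
(0,2)# 3/3
(0,3)# 1/1
(0,5)+ 1/1
(1,1)# 3/3
(1,2)# 2/2
(1,5)+ 2/2
(2,0)# 1/1
(2,1)# 3/3
(2,3)+ 2/2
(2,4)+ 3/3
(2,5)+ 3/3
(3,1)# 3/3
(3,2)# 1/2
(3,3)+ 3/4
(3,4)+ 4/4
(3,5)+ 2/2
(4,0)# 2/2
(4,1)# 3/3
(4,3)+ 2/2
(4,4)+ 3/3
(5,0)# 2/2
(5,1)# 2/2
(5,4)+ 2/2
(5,5)+ 1/1
The smallest same-type fraction is 1/2 at (3,2), which reduces to 1/2. Any threshold above that leaves this individual unsatisfied.

1/2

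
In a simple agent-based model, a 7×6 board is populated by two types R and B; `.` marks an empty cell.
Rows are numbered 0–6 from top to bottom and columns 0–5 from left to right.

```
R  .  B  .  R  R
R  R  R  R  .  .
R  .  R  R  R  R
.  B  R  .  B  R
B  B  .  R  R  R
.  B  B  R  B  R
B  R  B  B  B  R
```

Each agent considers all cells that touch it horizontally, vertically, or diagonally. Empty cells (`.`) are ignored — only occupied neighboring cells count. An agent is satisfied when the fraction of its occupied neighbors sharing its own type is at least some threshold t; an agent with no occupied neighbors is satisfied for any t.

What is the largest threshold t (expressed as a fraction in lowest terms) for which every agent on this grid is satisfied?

(0,0)R 2/2
(0,2)B 0/3
(0,4)R 2/2
(0,5)R 1/1
(1,0)R 3/3
(1,1)R 5/6
(1,2)R 4/5
(1,3)R 5/6
(2,0)R 2/3
(2,2)R 5/6
(2,3)R 5/6
(2,4)R 4/5
(2,5)R 2/3
(3,1)B 2/5
(3,2)R 3/5
(3,4)B 0/7
(3,5)R 4/5
(4,0)B 3/3
(4,1)B 4/5
(4,3)R 3/6
(4,4)R 5/7
(4,5)R 3/5
(5,1)B 5/6
(5,2)B 4/7
(5,3)R 2/7
(5,4)B 2/8
(5,5)R 3/5
(6,0)B 1/2
(6,1)R 0/4
(6,2)B 3/5
(6,3)B 4/5
(6,4)B 2/5
(6,5)R 1/3
The smallest same-type fraction is 0/3 at (0,2), which reduces to 0/1. Any threshold above that leaves this agent unsatisfied.

0/1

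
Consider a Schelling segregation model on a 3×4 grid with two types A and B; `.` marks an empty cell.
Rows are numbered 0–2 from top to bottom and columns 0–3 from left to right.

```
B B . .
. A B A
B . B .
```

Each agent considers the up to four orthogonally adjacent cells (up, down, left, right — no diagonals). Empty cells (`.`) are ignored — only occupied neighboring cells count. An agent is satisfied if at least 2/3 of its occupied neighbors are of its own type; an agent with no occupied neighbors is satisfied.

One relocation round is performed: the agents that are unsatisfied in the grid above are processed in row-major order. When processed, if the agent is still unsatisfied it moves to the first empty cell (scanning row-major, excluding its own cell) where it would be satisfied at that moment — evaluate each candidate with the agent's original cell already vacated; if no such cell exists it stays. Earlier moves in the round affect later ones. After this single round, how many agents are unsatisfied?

Initially unsatisfied (in order): (0,1), (1,1), (1,2), (1,3).
  (0,1) → (0,2).
  (1,1): no empty cell satisfies it; stays.
  (1,2) → (0,1).
  (1,3): now satisfied by earlier moves; stays.
Resulting grid:
B B B .
. A . A
B . B .
Unsatisfied now: (1,1).

1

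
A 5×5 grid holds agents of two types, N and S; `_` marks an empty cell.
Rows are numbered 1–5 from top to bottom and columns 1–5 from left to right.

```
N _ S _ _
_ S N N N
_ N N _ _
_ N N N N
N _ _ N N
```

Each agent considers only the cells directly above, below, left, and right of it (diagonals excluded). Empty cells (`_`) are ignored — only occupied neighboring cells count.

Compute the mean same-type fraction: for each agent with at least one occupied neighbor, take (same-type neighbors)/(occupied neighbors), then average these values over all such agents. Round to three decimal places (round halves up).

0.782

(1,1)N — no occupied neighbors
(1,3)S 0/1
(2,2)S 0/2
(2,3)N 2/4
(2,4)N 2/2
(2,5)N 1/1
(3,2)N 2/3
(3,3)N 3/3
(4,2)N 2/2
(4,3)N 3/3
(4,4)N 3/3
(4,5)N 2/2
(5,1)N — no occupied neighbors
(5,4)N 2/2
(5,5)N 2/2
Sum over 13 agents: 0/1 + 0/2 + 2/4 + 2/2 + 1/1 + 2/3 + 3/3 + 2/2 + 3/3 + 3/3 + 2/2 + 2/2 + 2/2 = 61/6; mean = 61/6 ÷ 13 = 61/78 = 0.782051… → 0.782.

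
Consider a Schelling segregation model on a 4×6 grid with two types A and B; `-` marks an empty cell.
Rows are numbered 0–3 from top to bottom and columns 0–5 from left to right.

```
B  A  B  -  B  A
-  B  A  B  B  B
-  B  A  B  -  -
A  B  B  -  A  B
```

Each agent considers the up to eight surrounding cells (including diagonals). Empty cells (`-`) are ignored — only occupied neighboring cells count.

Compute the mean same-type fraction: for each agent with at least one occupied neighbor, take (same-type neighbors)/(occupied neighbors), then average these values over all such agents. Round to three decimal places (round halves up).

Row 0: (0,0)B 1/2 · (0,1)A 1/4 · (0,2)B 2/4 · (0,4)B 3/4 · (0,5)A 0/3
Row 1: (1,1)B 3/6 · (1,2)A 2/7 · (1,3)B 4/6 · (1,4)B 4/5 · (1,5)B 2/3
Row 2: (2,1)B 3/6 · (2,2)A 1/7 · (2,3)B 3/6
Row 3: (3,0)A 0/2 · (3,1)B 2/4 · (3,2)B 3/4 · (3,4)A 0/2 · (3,5)B 0/1
Sum over 18 agents: 1/2 + 1/4 + 2/4 + 3/4 + 0/3 + 3/6 + 2/7 + 4/6 + 4/5 + 2/3 + 3/6 + 1/7 + 3/6 + 0/2 + 2/4 + 3/4 + 0/2 + 0/1 = 3071/420; mean = 3071/420 ÷ 18 = 3071/7560 = 0.406216… → 0.406.

0.406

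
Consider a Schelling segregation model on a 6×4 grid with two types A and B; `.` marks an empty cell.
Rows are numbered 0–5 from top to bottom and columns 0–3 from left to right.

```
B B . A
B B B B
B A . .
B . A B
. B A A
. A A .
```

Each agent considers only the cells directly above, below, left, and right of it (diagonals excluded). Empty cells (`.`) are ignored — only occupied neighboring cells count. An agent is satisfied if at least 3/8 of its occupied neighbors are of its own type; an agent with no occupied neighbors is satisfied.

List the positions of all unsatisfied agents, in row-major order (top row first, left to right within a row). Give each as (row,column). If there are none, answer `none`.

(0,3), (2,1), (3,3), (4,1)

Row 0: (0,0)B 2/2 satisfied · (0,1)B 2/2 satisfied · (0,3)A 0/1 not
Row 1: (1,0)B 3/3 satisfied · (1,1)B 3/4 satisfied · (1,2)B 2/2 satisfied · (1,3)B 1/2 satisfied
Row 2: (2,0)B 2/3 satisfied · (2,1)A 0/2 not
Row 3: (3,0)B 1/1 satisfied · (3,2)A 1/2 satisfied · (3,3)B 0/2 not
Row 4: (4,1)B 0/2 not · (4,2)A 3/4 satisfied · (4,3)A 1/2 satisfied
Row 5: (5,1)A 1/2 satisfied · (5,2)A 2/2 satisfied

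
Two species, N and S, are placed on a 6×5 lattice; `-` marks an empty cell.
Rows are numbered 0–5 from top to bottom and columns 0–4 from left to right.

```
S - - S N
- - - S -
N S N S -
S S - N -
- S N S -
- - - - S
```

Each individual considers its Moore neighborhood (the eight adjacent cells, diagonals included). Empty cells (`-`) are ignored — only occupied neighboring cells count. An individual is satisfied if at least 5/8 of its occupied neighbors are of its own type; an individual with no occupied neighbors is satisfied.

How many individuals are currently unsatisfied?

11

(0,0)S 0/0 satisfied
(0,3)S 1/2 not
(0,4)N 0/2 not
(1,3)S 2/4 not
(2,0)N 0/3 not
(2,1)S 2/4 not
(2,2)N 1/5 not
(2,3)S 1/3 not
(3,0)S 3/4 satisfied
(3,1)S 3/6 not
(3,3)N 2/4 not
(4,1)S 2/3 satisfied
(4,2)N 1/4 not
(4,3)S 1/3 not
(5,4)S 1/1 satisfied
Unsatisfied: (0,3), (0,4), (1,3), (2,0), (2,1), (2,2), (2,3), (3,1), (3,3), (4,2), (4,3) — 11 in total.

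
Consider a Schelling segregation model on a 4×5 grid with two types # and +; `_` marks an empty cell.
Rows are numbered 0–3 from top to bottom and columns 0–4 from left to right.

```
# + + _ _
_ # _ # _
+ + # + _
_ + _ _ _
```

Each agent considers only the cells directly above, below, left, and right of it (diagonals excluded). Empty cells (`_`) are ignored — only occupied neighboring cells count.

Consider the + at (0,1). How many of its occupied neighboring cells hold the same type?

1

Occupied neighbors of (0,1): (1,1)=#, (0,0)=#, (0,2)=+.
Same type (+): 1 of 3.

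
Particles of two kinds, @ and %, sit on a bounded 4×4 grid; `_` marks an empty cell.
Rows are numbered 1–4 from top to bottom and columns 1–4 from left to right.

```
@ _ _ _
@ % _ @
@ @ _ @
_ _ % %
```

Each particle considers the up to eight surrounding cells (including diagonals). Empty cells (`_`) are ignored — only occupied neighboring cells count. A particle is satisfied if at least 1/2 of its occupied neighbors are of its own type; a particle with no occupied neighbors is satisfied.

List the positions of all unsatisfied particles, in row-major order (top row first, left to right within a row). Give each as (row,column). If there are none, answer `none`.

Row 1: (1,1)@ 1/2 satisfied
Row 2: (2,1)@ 3/4 satisfied · (2,2)% 0/4 not · (2,4)@ 1/1 satisfied
Row 3: (3,1)@ 2/3 satisfied · (3,2)@ 2/4 satisfied · (3,4)@ 1/3 not
Row 4: (4,3)% 1/3 not · (4,4)% 1/2 satisfied

(2,2), (3,4), (4,3)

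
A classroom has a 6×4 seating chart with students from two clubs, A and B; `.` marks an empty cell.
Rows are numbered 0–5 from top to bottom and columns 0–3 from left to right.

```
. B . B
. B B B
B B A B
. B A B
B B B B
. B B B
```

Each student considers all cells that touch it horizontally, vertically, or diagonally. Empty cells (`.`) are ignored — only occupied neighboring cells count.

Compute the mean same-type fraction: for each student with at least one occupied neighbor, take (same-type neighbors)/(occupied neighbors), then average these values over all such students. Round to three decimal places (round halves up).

Row 0: (0,1)B 2/2 · (0,3)B 2/2
Row 1: (1,1)B 4/5 · (1,2)B 6/7 · (1,3)B 3/4
Row 2: (2,0)B 3/3 · (2,1)B 4/6 · (2,2)A 1/8 · (2,3)B 3/5
Row 3: (3,1)B 5/7 · (3,2)A 1/8 · (3,3)B 3/5
Row 4: (4,0)B 3/3 · (4,1)B 5/6 · (4,2)B 7/8 · (4,3)B 4/5
Row 5: (5,1)B 4/4 · (5,2)B 5/5 · (5,3)B 3/3
Sum over 19 students: 2/2 + 2/2 + 4/5 + 6/7 + 3/4 + 3/3 + 4/6 + 1/8 + 3/5 + 5/7 + 1/8 + 3/5 + 3/3 + 5/6 + 7/8 + 4/5 + 4/4 + 5/5 + 3/3 = 4129/280; mean = 4129/280 ÷ 19 = 4129/5320 = 0.776127… → 0.776.

0.776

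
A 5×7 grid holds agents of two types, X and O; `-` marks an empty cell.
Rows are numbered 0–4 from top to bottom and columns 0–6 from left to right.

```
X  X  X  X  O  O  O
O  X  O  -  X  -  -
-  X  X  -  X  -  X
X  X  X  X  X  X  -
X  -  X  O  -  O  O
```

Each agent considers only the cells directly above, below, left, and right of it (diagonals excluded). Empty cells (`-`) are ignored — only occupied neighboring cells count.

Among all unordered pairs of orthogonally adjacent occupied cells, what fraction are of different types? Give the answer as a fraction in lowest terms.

1/3

Scan each occupied cell's neighbors to the right and below so each pair is counted once.
From row 0: 4 unlike of 10 pairs (running 4/10).
From row 1: 3 unlike of 5 pairs (running 7/15).
From row 2: 0 unlike of 4 pairs (running 7/19).
From row 3: 2 unlike of 9 pairs (running 9/28).
From row 4: 1 unlike of 2 pairs (running 10/30).
Total adjacent occupied pairs: 30; unlike-type pairs: 10.
10/30 reduces to 1/3.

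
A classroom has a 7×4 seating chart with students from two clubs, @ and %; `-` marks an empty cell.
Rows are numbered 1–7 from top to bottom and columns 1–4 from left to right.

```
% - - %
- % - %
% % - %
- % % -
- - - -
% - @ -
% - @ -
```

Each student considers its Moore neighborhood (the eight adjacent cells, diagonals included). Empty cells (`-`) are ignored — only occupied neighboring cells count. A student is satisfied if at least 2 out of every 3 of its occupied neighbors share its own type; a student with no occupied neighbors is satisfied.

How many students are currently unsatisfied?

Row 1: (1,1)% 1/1 ok · (1,4)% 1/1 ok
Row 2: (2,2)% 3/3 ok · (2,4)% 2/2 ok
Row 3: (3,1)% 3/3 ok · (3,2)% 4/4 ok · (3,4)% 2/2 ok
Row 4: (4,2)% 3/3 ok · (4,3)% 3/3 ok
Row 6: (6,1)% 1/1 ok · (6,3)@ 1/1 ok
Row 7: (7,1)% 1/1 ok · (7,3)@ 1/1 ok
Every one meets the threshold.

0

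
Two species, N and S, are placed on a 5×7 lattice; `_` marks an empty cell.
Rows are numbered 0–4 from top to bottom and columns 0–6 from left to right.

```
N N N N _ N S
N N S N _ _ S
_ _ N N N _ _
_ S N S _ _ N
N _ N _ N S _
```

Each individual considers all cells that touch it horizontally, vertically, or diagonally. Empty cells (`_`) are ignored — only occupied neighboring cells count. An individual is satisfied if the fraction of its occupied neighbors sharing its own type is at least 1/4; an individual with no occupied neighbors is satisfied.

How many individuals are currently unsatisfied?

8

(0,0)N 3/3 ok
(0,1)N 4/5 ok
(0,2)N 4/5 ok
(0,3)N 2/3 ok
(0,5)N 0/2 unhappy
(0,6)S 1/2 ok
(1,0)N 3/3 ok
(1,1)N 5/6 ok
(1,2)S 0/7 unhappy
(1,3)N 5/6 ok
(1,6)S 1/2 ok
(2,2)N 4/7 ok
(2,3)N 4/6 ok
(2,4)N 2/3 ok
(3,1)S 0/4 unhappy
(3,2)N 3/5 ok
(3,3)S 0/6 unhappy
(3,6)N 0/1 unhappy
(4,0)N 0/1 unhappy
(4,2)N 1/3 ok
(4,4)N 0/2 unhappy
(4,5)S 0/2 unhappy
Unsatisfied: (0,5), (1,2), (3,1), (3,3), (3,6), (4,0), (4,4), (4,5) — 8 in total.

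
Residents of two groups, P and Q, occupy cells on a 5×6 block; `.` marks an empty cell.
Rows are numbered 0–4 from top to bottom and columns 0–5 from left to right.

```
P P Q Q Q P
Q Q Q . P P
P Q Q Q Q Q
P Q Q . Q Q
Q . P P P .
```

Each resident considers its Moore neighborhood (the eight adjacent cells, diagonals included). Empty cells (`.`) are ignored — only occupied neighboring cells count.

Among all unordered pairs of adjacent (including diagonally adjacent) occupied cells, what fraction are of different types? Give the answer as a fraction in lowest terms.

Scan each occupied cell's neighbors to the right and below (and the two forward diagonals) so each pair is counted once.
From row 0: 10 unlike of 18 pairs (running 10/18).
From row 1: 7 unlike of 16 pairs (running 17/34).
From row 2: 3 unlike of 18 pairs (running 20/52).
From row 3: 8 unlike of 11 pairs (running 28/63).
From row 4: 0 unlike of 2 pairs (running 28/65).
Total adjacent occupied pairs: 65; unlike-type pairs: 28.
28/65 is already in lowest terms.

28/65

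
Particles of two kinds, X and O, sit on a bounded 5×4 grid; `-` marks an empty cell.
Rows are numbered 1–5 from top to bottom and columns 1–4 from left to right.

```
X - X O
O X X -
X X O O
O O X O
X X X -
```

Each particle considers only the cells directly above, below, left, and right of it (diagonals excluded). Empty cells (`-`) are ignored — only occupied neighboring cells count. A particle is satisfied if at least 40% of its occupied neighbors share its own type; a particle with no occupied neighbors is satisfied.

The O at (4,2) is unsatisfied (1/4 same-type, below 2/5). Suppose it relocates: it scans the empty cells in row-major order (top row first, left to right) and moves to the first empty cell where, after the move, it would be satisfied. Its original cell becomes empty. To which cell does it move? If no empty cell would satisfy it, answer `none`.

Vacating (4,2). Empty cells in order:
  (1,2): 0/3 same-type → still unsatisfied.
  (2,4): 2/3 same-type → satisfied — stop here.

(2,4)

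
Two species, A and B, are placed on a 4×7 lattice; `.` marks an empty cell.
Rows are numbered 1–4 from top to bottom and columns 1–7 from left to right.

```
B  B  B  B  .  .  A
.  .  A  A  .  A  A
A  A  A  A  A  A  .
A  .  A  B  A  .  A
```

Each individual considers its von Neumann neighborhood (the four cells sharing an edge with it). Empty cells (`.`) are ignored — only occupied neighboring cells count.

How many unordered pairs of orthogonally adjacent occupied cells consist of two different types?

Scan each occupied cell's neighbors to the right and below so each pair is counted once.
Row 1: B(1,1)–B(1,2)= B(1,2)–B(1,3)= B(1,3)–B(1,4)= B(1,3)–A(2,3)≠ B(1,4)–A(2,4)≠ A(1,7)–A(2,7)=  → 2/6 unlike.
Row 2: A(2,3)–A(2,4)= A(2,3)–A(3,3)= A(2,4)–A(3,4)= A(2,6)–A(2,7)= A(2,6)–A(3,6)=  → 0/5 unlike.
Row 3: A(3,1)–A(3,2)= A(3,1)–A(4,1)= A(3,2)–A(3,3)= A(3,3)–A(3,4)= A(3,3)–A(4,3)= A(3,4)–A(3,5)= A(3,4)–B(4,4)≠ A(3,5)–A(3,6)= A(3,5)–A(4,5)=  → 1/9 unlike.
Row 4: A(4,3)–B(4,4)≠ B(4,4)–A(4,5)≠  → 2/2 unlike.
Total adjacent occupied pairs: 22; unlike-type pairs: 5.

5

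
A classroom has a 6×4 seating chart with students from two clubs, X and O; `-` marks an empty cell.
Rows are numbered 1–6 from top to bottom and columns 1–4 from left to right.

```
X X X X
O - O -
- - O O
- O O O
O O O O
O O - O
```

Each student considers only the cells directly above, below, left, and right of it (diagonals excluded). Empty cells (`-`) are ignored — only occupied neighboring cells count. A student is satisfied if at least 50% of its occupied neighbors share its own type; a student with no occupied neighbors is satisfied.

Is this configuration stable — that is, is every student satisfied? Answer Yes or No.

Row 1: (1,1)X 1/2 ok · (1,2)X 2/2 ok · (1,3)X 2/3 ok · (1,4)X 1/1 ok
Row 2: (2,1)O 0/1 unhappy · (2,3)O 1/2 ok
Row 3: (3,3)O 3/3 ok · (3,4)O 2/2 ok
Row 4: (4,2)O 2/2 ok · (4,3)O 4/4 ok · (4,4)O 3/3 ok
Row 5: (5,1)O 2/2 ok · (5,2)O 4/4 ok · (5,3)O 3/3 ok · (5,4)O 3/3 ok
Row 6: (6,1)O 2/2 ok · (6,2)O 2/2 ok · (6,4)O 1/1 ok
For instance (2,1) has only 0/1 same-type neighbors, below 1/2.

No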